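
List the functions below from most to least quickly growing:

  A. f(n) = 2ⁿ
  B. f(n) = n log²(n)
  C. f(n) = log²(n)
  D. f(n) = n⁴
A > D > B > C

Comparing growth rates:
A = 2ⁿ is O(2ⁿ)
D = n⁴ is O(n⁴)
B = n log²(n) is O(n log² n)
C = log²(n) is O(log² n)

Therefore, the order from fastest to slowest is: A > D > B > C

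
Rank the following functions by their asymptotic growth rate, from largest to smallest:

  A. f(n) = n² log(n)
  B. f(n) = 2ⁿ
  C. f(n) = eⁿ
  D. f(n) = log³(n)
C > B > A > D

Comparing growth rates:
C = eⁿ is O(eⁿ)
B = 2ⁿ is O(2ⁿ)
A = n² log(n) is O(n² log n)
D = log³(n) is O(log³ n)

Therefore, the order from fastest to slowest is: C > B > A > D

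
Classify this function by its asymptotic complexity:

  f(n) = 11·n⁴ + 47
O(n⁴)

The dominant term in 11·n⁴ + 47 is 11·n⁴, which is Θ(n⁴).
Lower-order terms (47) are asymptotically negligible.
Constants are absorbed, so the tightest bound is O(n⁴).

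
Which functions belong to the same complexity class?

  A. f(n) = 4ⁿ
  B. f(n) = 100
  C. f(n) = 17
B and C

Examining each function:
  A. 4ⁿ is O(4ⁿ)
  B. 100 is O(1)
  C. 17 is O(1)

Functions B and C both have the same complexity class.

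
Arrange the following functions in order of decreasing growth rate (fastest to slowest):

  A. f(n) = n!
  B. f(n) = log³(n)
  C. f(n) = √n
A > C > B

Comparing growth rates:
A = n! is O(n!)
C = √n is O(√n)
B = log³(n) is O(log³ n)

Therefore, the order from fastest to slowest is: A > C > B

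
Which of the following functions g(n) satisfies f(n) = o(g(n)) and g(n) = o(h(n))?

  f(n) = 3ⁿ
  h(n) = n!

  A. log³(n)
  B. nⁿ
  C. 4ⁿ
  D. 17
C

We need g(n) with 3ⁿ = o(g(n)) and g(n) = o(n!), i.e. O(3ⁿ) ≺ g ≺ O(n!).
Check each option:
  A. log³(n) — O(log³ n) does not grow strictly faster than f(n)
  B. nⁿ — O(nⁿ) does not grow strictly slower than h(n)
  C. 4ⁿ — O(4ⁿ) is strictly between O(3ⁿ) and O(n!) ✓
  D. 17 — O(1) does not grow strictly faster than f(n)

Only option C (4ⁿ) lies strictly between.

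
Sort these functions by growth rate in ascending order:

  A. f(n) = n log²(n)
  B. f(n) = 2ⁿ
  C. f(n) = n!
A < B < C

Comparing growth rates:
A = n log²(n) is O(n log² n)
B = 2ⁿ is O(2ⁿ)
C = n! is O(n!)

Therefore, the order from slowest to fastest is: A < B < C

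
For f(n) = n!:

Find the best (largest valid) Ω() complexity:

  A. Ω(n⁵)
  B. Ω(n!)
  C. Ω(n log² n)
B

f(n) = n! is Ω(n!).
All listed options are valid Big-Ω bounds (lower bounds),
but Ω(n!) is the tightest (largest valid bound).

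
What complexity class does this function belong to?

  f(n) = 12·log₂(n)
O(log n)

The dominant term in 12·log₂(n) is 12·log₂(n), which is Θ(log n).
Constants are absorbed, so the tightest bound is O(log n).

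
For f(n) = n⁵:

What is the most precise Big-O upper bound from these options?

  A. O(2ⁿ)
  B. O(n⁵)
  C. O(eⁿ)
B

f(n) = n⁵ is O(n⁵).
All listed options are valid Big-O bounds (upper bounds),
but O(n⁵) is the tightest (smallest valid bound).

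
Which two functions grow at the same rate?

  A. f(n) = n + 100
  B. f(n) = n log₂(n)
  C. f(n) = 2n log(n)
B and C

Examining each function:
  A. n + 100 is O(n)
  B. n log₂(n) is O(n log n)
  C. 2n log(n) is O(n log n)

Functions B and C both have the same complexity class.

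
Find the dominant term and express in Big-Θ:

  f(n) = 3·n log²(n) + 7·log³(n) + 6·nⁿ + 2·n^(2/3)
Θ(nⁿ)

Order the terms by growth rate: 7·log³(n) ≺ 2·n^(2/3) ≺ 3·n log²(n) ≺ 6·nⁿ.
The fastest-growing term 6·nⁿ dominates as n → ∞; dropping its constant factor gives Θ(nⁿ).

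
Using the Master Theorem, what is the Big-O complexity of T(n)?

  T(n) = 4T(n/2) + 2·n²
Θ(n² log n)

Master Theorem: a = 4, b = 2, f(n) = 2·n².
Compute the critical exponent d = log₂(4) = 2.
Compare f(n) = Θ(n²) against n^d:
  k = 2 = d, so f(n) = Θ(n^d) — Case 2.
  Work is balanced across levels: T(n) = Θ(n^d log n) = Θ(n² log n).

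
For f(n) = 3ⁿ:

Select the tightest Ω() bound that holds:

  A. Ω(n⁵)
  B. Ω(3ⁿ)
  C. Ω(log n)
B

f(n) = 3ⁿ is Ω(3ⁿ).
All listed options are valid Big-Ω bounds (lower bounds),
but Ω(3ⁿ) is the tightest (largest valid bound).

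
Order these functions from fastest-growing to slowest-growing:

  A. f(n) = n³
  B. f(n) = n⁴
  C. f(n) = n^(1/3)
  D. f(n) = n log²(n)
B > A > D > C

Comparing growth rates:
B = n⁴ is O(n⁴)
A = n³ is O(n³)
D = n log²(n) is O(n log² n)
C = n^(1/3) is O(n^(1/3))

Therefore, the order from fastest to slowest is: B > A > D > C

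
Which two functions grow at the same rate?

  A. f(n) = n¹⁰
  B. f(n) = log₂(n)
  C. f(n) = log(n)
B and C

Examining each function:
  A. n¹⁰ is O(n¹⁰)
  B. log₂(n) is O(log n)
  C. log(n) is O(log n)

Functions B and C both have the same complexity class.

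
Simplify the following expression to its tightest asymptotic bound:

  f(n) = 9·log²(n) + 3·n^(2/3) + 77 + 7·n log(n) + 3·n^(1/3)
Θ(n log n)

Order the terms by growth rate: 77 ≺ 9·log²(n) ≺ 3·n^(1/3) ≺ 3·n^(2/3) ≺ 7·n log(n).
The fastest-growing term 7·n log(n) dominates as n → ∞; dropping its constant factor gives Θ(n log n).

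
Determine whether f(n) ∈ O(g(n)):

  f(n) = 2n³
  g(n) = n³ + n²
True

f(n) = 2n³ and g(n) = n³ + n² are both O(n³).
Big-O permits equal growth rates (f ≤ c·g for some c), so f(n) = O(g(n)) is true.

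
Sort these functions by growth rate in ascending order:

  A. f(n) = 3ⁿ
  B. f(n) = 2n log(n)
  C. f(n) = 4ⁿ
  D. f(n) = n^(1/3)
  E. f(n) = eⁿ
D < B < E < A < C

Comparing growth rates:
D = n^(1/3) is O(n^(1/3))
B = 2n log(n) is O(n log n)
E = eⁿ is O(eⁿ)
A = 3ⁿ is O(3ⁿ)
C = 4ⁿ is O(4ⁿ)

Therefore, the order from slowest to fastest is: D < B < E < A < C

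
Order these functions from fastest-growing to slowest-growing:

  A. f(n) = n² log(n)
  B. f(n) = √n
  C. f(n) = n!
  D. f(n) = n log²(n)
C > A > D > B

Comparing growth rates:
C = n! is O(n!)
A = n² log(n) is O(n² log n)
D = n log²(n) is O(n log² n)
B = √n is O(√n)

Therefore, the order from fastest to slowest is: C > A > D > B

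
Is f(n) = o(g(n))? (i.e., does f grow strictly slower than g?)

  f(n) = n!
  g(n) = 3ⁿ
False

f(n) = n! is O(n!), and g(n) = 3ⁿ is O(3ⁿ).
Since O(n!) grows faster than or equal to O(3ⁿ), f(n) = o(g(n)) is false.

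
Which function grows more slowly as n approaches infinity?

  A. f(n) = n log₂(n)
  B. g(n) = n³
A

f(n) = n log₂(n) is O(n log n), while g(n) = n³ is O(n³).
Since O(n log n) grows slower than O(n³), f(n) is dominated.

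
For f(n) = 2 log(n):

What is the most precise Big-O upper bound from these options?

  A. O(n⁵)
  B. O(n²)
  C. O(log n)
C

f(n) = 2 log(n) is O(log n).
All listed options are valid Big-O bounds (upper bounds),
but O(log n) is the tightest (smallest valid bound).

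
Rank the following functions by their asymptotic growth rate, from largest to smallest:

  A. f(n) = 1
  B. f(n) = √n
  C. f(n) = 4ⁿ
C > B > A

Comparing growth rates:
C = 4ⁿ is O(4ⁿ)
B = √n is O(√n)
A = 1 is O(1)

Therefore, the order from fastest to slowest is: C > B > A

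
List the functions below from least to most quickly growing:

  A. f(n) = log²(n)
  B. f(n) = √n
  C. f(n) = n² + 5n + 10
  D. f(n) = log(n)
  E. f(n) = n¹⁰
D < A < B < C < E

Comparing growth rates:
D = log(n) is O(log n)
A = log²(n) is O(log² n)
B = √n is O(√n)
C = n² + 5n + 10 is O(n²)
E = n¹⁰ is O(n¹⁰)

Therefore, the order from slowest to fastest is: D < A < B < C < E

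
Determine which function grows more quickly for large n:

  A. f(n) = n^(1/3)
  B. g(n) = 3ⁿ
B

f(n) = n^(1/3) is O(n^(1/3)), while g(n) = 3ⁿ is O(3ⁿ).
Since O(3ⁿ) grows faster than O(n^(1/3)), g(n) dominates.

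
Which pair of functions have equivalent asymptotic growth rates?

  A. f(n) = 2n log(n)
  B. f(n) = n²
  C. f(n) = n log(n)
A and C

Examining each function:
  A. 2n log(n) is O(n log n)
  B. n² is O(n²)
  C. n log(n) is O(n log n)

Functions A and C both have the same complexity class.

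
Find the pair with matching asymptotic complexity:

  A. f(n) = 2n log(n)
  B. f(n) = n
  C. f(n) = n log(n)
A and C

Examining each function:
  A. 2n log(n) is O(n log n)
  B. n is O(n)
  C. n log(n) is O(n log n)

Functions A and C both have the same complexity class.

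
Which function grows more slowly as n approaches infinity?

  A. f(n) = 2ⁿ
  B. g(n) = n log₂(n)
B

f(n) = 2ⁿ is O(2ⁿ), while g(n) = n log₂(n) is O(n log n).
Since O(n log n) grows slower than O(2ⁿ), g(n) is dominated.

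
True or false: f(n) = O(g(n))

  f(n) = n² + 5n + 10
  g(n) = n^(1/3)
False

f(n) = n² + 5n + 10 is O(n²), and g(n) = n^(1/3) is O(n^(1/3)).
Since O(n²) grows faster than O(n^(1/3)), f(n) = O(g(n)) is false.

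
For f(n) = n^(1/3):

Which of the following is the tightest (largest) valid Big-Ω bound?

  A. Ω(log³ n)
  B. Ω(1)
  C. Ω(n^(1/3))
C

f(n) = n^(1/3) is Ω(n^(1/3)).
All listed options are valid Big-Ω bounds (lower bounds),
but Ω(n^(1/3)) is the tightest (largest valid bound).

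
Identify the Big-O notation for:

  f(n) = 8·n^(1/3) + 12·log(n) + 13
O(n^(1/3))

The dominant term in 8·n^(1/3) + 12·log(n) + 13 is 8·n^(1/3), which is Θ(n^(1/3)).
Lower-order terms (12·log(n), 13) are asymptotically negligible.
Constants are absorbed, so the tightest bound is O(n^(1/3)).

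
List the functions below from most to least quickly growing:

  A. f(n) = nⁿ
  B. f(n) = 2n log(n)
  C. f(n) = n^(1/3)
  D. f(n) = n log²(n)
A > D > B > C

Comparing growth rates:
A = nⁿ is O(nⁿ)
D = n log²(n) is O(n log² n)
B = 2n log(n) is O(n log n)
C = n^(1/3) is O(n^(1/3))

Therefore, the order from fastest to slowest is: A > D > B > C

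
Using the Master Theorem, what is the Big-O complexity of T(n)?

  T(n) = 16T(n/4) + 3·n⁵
Θ(n⁵)

Master Theorem: a = 16, b = 4, f(n) = 3·n⁵.
Compute the critical exponent d = log₄(16) = 2.
Compare f(n) = Θ(n⁵) against n^d:
  k = 5 > d = 2, so f(n) = Ω(n^(d+ε)) — Case 3.
  Regularity: a·(n/b)^5/n^5 = a/b^5 = 16/1024 < 1 ✓.
  The top-level work dominates: T(n) = Θ(f(n)) = Θ(n⁵).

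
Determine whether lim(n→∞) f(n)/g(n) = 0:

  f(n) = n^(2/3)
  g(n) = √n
False

f(n) = n^(2/3) is O(n^(2/3)), and g(n) = √n is O(√n).
Since O(n^(2/3)) grows faster than or equal to O(√n), f(n) = o(g(n)) is false.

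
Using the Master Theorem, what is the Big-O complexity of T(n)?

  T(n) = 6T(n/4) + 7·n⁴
Θ(n⁴)

Master Theorem: a = 6, b = 4, f(n) = 7·n⁴.
Compute the critical exponent d = log₄(6) = 1.292.
Compare f(n) = Θ(n⁴) against n^d:
  k = 4 > d = 1.292, so f(n) = Ω(n^(d+ε)) — Case 3.
  Regularity: a·(n/b)^4/n^4 = a/b^4 = 6/256 < 1 ✓.
  The top-level work dominates: T(n) = Θ(f(n)) = Θ(n⁴).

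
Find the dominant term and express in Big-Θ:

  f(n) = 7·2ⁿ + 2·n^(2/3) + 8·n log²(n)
Θ(2ⁿ)

Order the terms by growth rate: 2·n^(2/3) ≺ 8·n log²(n) ≺ 7·2ⁿ.
The fastest-growing term 7·2ⁿ dominates as n → ∞; dropping its constant factor gives Θ(2ⁿ).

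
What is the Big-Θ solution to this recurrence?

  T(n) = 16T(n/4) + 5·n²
Θ(n² log n)

Master Theorem: a = 16, b = 4, f(n) = 5·n².
Compute the critical exponent d = log₄(16) = 2.
Compare f(n) = Θ(n²) against n^d:
  k = 2 = d, so f(n) = Θ(n^d) — Case 2.
  Work is balanced across levels: T(n) = Θ(n^d log n) = Θ(n² log n).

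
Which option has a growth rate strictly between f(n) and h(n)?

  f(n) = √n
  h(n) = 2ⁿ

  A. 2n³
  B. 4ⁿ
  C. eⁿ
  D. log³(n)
A

We need g(n) with √n = o(g(n)) and g(n) = o(2ⁿ), i.e. O(√n) ≺ g ≺ O(2ⁿ).
Check each option:
  A. 2n³ — O(n³) is strictly between O(√n) and O(2ⁿ) ✓
  B. 4ⁿ — O(4ⁿ) does not grow strictly slower than h(n)
  C. eⁿ — O(eⁿ) does not grow strictly slower than h(n)
  D. log³(n) — O(log³ n) does not grow strictly faster than f(n)

Only option A (2n³) lies strictly between.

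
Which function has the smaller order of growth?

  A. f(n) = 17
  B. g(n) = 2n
A

f(n) = 17 is O(1), while g(n) = 2n is O(n).
Since O(1) grows slower than O(n), f(n) is dominated.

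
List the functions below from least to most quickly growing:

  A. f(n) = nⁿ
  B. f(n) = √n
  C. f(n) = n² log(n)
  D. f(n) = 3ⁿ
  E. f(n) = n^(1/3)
E < B < C < D < A

Comparing growth rates:
E = n^(1/3) is O(n^(1/3))
B = √n is O(√n)
C = n² log(n) is O(n² log n)
D = 3ⁿ is O(3ⁿ)
A = nⁿ is O(nⁿ)

Therefore, the order from slowest to fastest is: E < B < C < D < A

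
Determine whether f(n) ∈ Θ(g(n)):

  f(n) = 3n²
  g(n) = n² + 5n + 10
True

f(n) = 3n² and g(n) = n² + 5n + 10 are both O(n²).
Since they have the same asymptotic growth rate, f(n) = Θ(g(n)) is true.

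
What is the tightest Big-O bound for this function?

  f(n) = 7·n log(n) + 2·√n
O(n log n)

The dominant term in 7·n log(n) + 2·√n is 7·n log(n), which is Θ(n log n).
Lower-order terms (2·√n) are asymptotically negligible.
Constants are absorbed, so the tightest bound is O(n log n).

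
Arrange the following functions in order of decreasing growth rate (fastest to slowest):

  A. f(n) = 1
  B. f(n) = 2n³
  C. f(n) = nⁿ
C > B > A

Comparing growth rates:
C = nⁿ is O(nⁿ)
B = 2n³ is O(n³)
A = 1 is O(1)

Therefore, the order from fastest to slowest is: C > B > A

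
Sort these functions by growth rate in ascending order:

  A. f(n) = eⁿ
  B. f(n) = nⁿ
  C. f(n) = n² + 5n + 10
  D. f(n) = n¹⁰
C < D < A < B

Comparing growth rates:
C = n² + 5n + 10 is O(n²)
D = n¹⁰ is O(n¹⁰)
A = eⁿ is O(eⁿ)
B = nⁿ is O(nⁿ)

Therefore, the order from slowest to fastest is: C < D < A < B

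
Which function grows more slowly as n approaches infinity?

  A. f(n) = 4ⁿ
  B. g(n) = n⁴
B

f(n) = 4ⁿ is O(4ⁿ), while g(n) = n⁴ is O(n⁴).
Since O(n⁴) grows slower than O(4ⁿ), g(n) is dominated.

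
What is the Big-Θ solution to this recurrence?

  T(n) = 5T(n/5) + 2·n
Θ(n log n)

Master Theorem: a = 5, b = 5, f(n) = 2·n.
Compute the critical exponent d = log₅(5) = 1.
Compare f(n) = Θ(n) against n^d:
  k = 1 = d, so f(n) = Θ(n^d) — Case 2.
  Work is balanced across levels: T(n) = Θ(n^d log n) = Θ(n log n).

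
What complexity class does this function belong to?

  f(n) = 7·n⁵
O(n⁵)

The dominant term in 7·n⁵ is 7·n⁵, which is Θ(n⁵).
Constants are absorbed, so the tightest bound is O(n⁵).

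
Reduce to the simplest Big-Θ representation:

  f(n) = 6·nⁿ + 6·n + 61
Θ(nⁿ)

Order the terms by growth rate: 61 ≺ 6·n ≺ 6·nⁿ.
The fastest-growing term 6·nⁿ dominates as n → ∞; dropping its constant factor gives Θ(nⁿ).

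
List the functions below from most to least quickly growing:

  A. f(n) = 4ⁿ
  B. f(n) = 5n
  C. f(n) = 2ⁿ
A > C > B

Comparing growth rates:
A = 4ⁿ is O(4ⁿ)
C = 2ⁿ is O(2ⁿ)
B = 5n is O(n)

Therefore, the order from fastest to slowest is: A > C > B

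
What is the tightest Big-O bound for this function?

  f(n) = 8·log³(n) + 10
O(log³ n)

The dominant term in 8·log³(n) + 10 is 8·log³(n), which is Θ(log³ n).
Lower-order terms (10) are asymptotically negligible.
Constants are absorbed, so the tightest bound is O(log³ n).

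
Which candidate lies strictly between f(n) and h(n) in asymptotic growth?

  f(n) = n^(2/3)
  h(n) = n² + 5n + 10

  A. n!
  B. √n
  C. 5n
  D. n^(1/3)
C

We need g(n) with n^(2/3) = o(g(n)) and g(n) = o(n² + 5n + 10), i.e. O(n^(2/3)) ≺ g ≺ O(n²).
Check each option:
  A. n! — O(n!) does not grow strictly slower than h(n)
  B. √n — O(√n) does not grow strictly faster than f(n)
  C. 5n — O(n) is strictly between O(n^(2/3)) and O(n²) ✓
  D. n^(1/3) — O(n^(1/3)) does not grow strictly faster than f(n)

Only option C (5n) lies strictly between.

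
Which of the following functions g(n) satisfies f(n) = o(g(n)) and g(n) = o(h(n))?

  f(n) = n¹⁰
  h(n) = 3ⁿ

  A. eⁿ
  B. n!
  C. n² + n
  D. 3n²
A

We need g(n) with n¹⁰ = o(g(n)) and g(n) = o(3ⁿ), i.e. O(n¹⁰) ≺ g ≺ O(3ⁿ).
Check each option:
  A. eⁿ — O(eⁿ) is strictly between O(n¹⁰) and O(3ⁿ) ✓
  B. n! — O(n!) does not grow strictly slower than h(n)
  C. n² + n — O(n²) does not grow strictly faster than f(n)
  D. 3n² — O(n²) does not grow strictly faster than f(n)

Only option A (eⁿ) lies strictly between.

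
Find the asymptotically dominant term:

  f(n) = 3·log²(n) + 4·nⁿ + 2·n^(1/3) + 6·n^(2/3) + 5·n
4·nⁿ

Looking at each term:
  - 3·log²(n) is O(log² n)
  - 4·nⁿ is O(nⁿ)
  - 2·n^(1/3) is O(n^(1/3))
  - 6·n^(2/3) is O(n^(2/3))
  - 5·n is O(n)

The term 4·nⁿ (O(nⁿ)) grows fastest and dominates all others.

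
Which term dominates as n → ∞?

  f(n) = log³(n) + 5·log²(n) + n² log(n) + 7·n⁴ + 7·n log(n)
7·n⁴

Looking at each term:
  - log³(n) is O(log³ n)
  - 5·log²(n) is O(log² n)
  - n² log(n) is O(n² log n)
  - 7·n⁴ is O(n⁴)
  - 7·n log(n) is O(n log n)

The term 7·n⁴ (O(n⁴)) grows fastest and dominates all others.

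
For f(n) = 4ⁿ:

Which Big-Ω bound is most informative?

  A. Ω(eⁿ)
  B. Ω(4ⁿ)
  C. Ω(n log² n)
B

f(n) = 4ⁿ is Ω(4ⁿ).
All listed options are valid Big-Ω bounds (lower bounds),
but Ω(4ⁿ) is the tightest (largest valid bound).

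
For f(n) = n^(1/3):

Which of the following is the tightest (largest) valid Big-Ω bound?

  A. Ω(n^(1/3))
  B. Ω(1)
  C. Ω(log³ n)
A

f(n) = n^(1/3) is Ω(n^(1/3)).
All listed options are valid Big-Ω bounds (lower bounds),
but Ω(n^(1/3)) is the tightest (largest valid bound).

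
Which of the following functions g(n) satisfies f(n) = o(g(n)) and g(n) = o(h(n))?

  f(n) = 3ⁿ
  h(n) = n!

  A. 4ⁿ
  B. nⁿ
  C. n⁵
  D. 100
A

We need g(n) with 3ⁿ = o(g(n)) and g(n) = o(n!), i.e. O(3ⁿ) ≺ g ≺ O(n!).
Check each option:
  A. 4ⁿ — O(4ⁿ) is strictly between O(3ⁿ) and O(n!) ✓
  B. nⁿ — O(nⁿ) does not grow strictly slower than h(n)
  C. n⁵ — O(n⁵) does not grow strictly faster than f(n)
  D. 100 — O(1) does not grow strictly faster than f(n)

Only option A (4ⁿ) lies strictly between.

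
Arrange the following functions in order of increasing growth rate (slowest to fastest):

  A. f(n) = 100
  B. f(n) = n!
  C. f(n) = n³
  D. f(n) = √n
A < D < C < B

Comparing growth rates:
A = 100 is O(1)
D = √n is O(√n)
C = n³ is O(n³)
B = n! is O(n!)

Therefore, the order from slowest to fastest is: A < D < C < B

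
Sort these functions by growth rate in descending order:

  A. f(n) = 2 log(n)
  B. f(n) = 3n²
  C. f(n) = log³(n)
B > C > A

Comparing growth rates:
B = 3n² is O(n²)
C = log³(n) is O(log³ n)
A = 2 log(n) is O(log n)

Therefore, the order from fastest to slowest is: B > C > A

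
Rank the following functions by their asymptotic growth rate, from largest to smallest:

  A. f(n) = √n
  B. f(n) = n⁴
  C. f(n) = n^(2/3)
B > C > A

Comparing growth rates:
B = n⁴ is O(n⁴)
C = n^(2/3) is O(n^(2/3))
A = √n is O(√n)

Therefore, the order from fastest to slowest is: B > C > A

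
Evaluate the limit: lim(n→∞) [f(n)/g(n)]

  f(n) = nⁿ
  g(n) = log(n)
∞

Since nⁿ (O(nⁿ)) grows faster than log(n) (O(log n)),
the ratio f(n)/g(n) → ∞ as n → ∞.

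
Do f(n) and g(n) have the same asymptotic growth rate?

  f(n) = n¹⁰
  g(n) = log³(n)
False

f(n) = n¹⁰ is O(n¹⁰), and g(n) = log³(n) is O(log³ n).
Since they have different growth rates, f(n) = Θ(g(n)) is false.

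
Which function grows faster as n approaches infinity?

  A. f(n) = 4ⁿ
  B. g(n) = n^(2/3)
A

f(n) = 4ⁿ is O(4ⁿ), while g(n) = n^(2/3) is O(n^(2/3)).
Since O(4ⁿ) grows faster than O(n^(2/3)), f(n) dominates.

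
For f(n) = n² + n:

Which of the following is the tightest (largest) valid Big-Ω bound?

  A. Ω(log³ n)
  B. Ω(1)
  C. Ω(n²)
C

f(n) = n² + n is Ω(n²).
All listed options are valid Big-Ω bounds (lower bounds),
but Ω(n²) is the tightest (largest valid bound).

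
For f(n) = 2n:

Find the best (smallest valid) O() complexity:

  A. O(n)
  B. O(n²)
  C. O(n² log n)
A

f(n) = 2n is O(n).
All listed options are valid Big-O bounds (upper bounds),
but O(n) is the tightest (smallest valid bound).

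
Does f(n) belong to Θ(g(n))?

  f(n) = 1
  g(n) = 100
True

f(n) = 1 and g(n) = 100 are both O(1).
Since they have the same asymptotic growth rate, f(n) = Θ(g(n)) is true.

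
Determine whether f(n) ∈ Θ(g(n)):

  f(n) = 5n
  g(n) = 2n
True

f(n) = 5n and g(n) = 2n are both O(n).
Since they have the same asymptotic growth rate, f(n) = Θ(g(n)) is true.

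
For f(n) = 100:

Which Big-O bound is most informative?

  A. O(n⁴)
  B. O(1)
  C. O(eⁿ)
B

f(n) = 100 is O(1).
All listed options are valid Big-O bounds (upper bounds),
but O(1) is the tightest (smallest valid bound).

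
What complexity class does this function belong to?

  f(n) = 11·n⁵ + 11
O(n⁵)

The dominant term in 11·n⁵ + 11 is 11·n⁵, which is Θ(n⁵).
Lower-order terms (11) are asymptotically negligible.
Constants are absorbed, so the tightest bound is O(n⁵).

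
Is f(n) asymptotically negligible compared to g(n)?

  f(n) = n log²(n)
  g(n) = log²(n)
False

f(n) = n log²(n) is O(n log² n), and g(n) = log²(n) is O(log² n).
Since O(n log² n) grows faster than or equal to O(log² n), f(n) = o(g(n)) is false.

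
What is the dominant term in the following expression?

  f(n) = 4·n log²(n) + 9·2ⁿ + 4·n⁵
9·2ⁿ

Looking at each term:
  - 4·n log²(n) is O(n log² n)
  - 9·2ⁿ is O(2ⁿ)
  - 4·n⁵ is O(n⁵)

The term 9·2ⁿ (O(2ⁿ)) grows fastest and dominates all others.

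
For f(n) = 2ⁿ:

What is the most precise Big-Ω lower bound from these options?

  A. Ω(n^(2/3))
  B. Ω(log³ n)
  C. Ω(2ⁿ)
C

f(n) = 2ⁿ is Ω(2ⁿ).
All listed options are valid Big-Ω bounds (lower bounds),
but Ω(2ⁿ) is the tightest (largest valid bound).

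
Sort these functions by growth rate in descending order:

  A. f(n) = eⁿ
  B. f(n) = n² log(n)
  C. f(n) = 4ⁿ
C > A > B

Comparing growth rates:
C = 4ⁿ is O(4ⁿ)
A = eⁿ is O(eⁿ)
B = n² log(n) is O(n² log n)

Therefore, the order from fastest to slowest is: C > A > B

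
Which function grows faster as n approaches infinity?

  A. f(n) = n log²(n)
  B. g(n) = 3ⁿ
B

f(n) = n log²(n) is O(n log² n), while g(n) = 3ⁿ is O(3ⁿ).
Since O(3ⁿ) grows faster than O(n log² n), g(n) dominates.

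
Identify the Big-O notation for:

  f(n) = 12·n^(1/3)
O(n^(1/3))

The dominant term in 12·n^(1/3) is 12·n^(1/3), which is Θ(n^(1/3)).
Constants are absorbed, so the tightest bound is O(n^(1/3)).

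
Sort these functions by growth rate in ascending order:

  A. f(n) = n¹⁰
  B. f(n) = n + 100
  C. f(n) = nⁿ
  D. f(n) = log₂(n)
D < B < A < C

Comparing growth rates:
D = log₂(n) is O(log n)
B = n + 100 is O(n)
A = n¹⁰ is O(n¹⁰)
C = nⁿ is O(nⁿ)

Therefore, the order from slowest to fastest is: D < B < A < C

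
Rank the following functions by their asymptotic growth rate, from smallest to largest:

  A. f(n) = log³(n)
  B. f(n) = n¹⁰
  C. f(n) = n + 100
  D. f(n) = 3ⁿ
A < C < B < D

Comparing growth rates:
A = log³(n) is O(log³ n)
C = n + 100 is O(n)
B = n¹⁰ is O(n¹⁰)
D = 3ⁿ is O(3ⁿ)

Therefore, the order from slowest to fastest is: A < C < B < D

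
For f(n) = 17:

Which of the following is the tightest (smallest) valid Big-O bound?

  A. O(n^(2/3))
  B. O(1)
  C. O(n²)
B

f(n) = 17 is O(1).
All listed options are valid Big-O bounds (upper bounds),
but O(1) is the tightest (smallest valid bound).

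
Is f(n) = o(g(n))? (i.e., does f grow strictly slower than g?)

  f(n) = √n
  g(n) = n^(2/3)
True

f(n) = √n is O(√n), and g(n) = n^(2/3) is O(n^(2/3)).
Since O(√n) grows strictly slower than O(n^(2/3)), f(n) = o(g(n)) is true.
This means lim(n→∞) f(n)/g(n) = 0.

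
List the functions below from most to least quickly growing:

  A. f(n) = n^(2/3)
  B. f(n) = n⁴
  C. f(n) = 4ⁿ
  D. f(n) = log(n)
C > B > A > D

Comparing growth rates:
C = 4ⁿ is O(4ⁿ)
B = n⁴ is O(n⁴)
A = n^(2/3) is O(n^(2/3))
D = log(n) is O(log n)

Therefore, the order from fastest to slowest is: C > B > A > D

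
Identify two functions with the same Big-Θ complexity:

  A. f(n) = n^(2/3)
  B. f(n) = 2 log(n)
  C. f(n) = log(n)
B and C

Examining each function:
  A. n^(2/3) is O(n^(2/3))
  B. 2 log(n) is O(log n)
  C. log(n) is O(log n)

Functions B and C both have the same complexity class.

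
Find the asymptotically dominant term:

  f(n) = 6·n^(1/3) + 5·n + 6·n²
6·n²

Looking at each term:
  - 6·n^(1/3) is O(n^(1/3))
  - 5·n is O(n)
  - 6·n² is O(n²)

The term 6·n² (O(n²)) grows fastest and dominates all others.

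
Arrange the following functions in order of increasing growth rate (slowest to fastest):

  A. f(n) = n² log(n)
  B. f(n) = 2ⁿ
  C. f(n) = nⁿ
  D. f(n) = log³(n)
D < A < B < C

Comparing growth rates:
D = log³(n) is O(log³ n)
A = n² log(n) is O(n² log n)
B = 2ⁿ is O(2ⁿ)
C = nⁿ is O(nⁿ)

Therefore, the order from slowest to fastest is: D < A < B < C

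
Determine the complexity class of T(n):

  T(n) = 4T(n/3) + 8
Θ(n^log₃(4))

Master Theorem: a = 4, b = 3, f(n) = 8.
Compute the critical exponent d = log₃(4) = 1.262.
Compare f(n) = Θ(1) against n^d:
  k = 0 < d = 1.262, so f(n) = O(n^(d-ε)) — Case 1.
  The recursion cost dominates: T(n) = Θ(n^d) = Θ(n^log₃(4)).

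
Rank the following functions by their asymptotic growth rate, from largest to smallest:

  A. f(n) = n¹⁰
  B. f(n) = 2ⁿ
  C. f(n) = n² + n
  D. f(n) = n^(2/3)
B > A > C > D

Comparing growth rates:
B = 2ⁿ is O(2ⁿ)
A = n¹⁰ is O(n¹⁰)
C = n² + n is O(n²)
D = n^(2/3) is O(n^(2/3))

Therefore, the order from fastest to slowest is: B > A > C > D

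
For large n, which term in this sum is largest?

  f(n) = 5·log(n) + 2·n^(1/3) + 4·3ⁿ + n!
n!

Looking at each term:
  - 5·log(n) is O(log n)
  - 2·n^(1/3) is O(n^(1/3))
  - 4·3ⁿ is O(3ⁿ)
  - n! is O(n!)

The term n! (O(n!)) grows fastest and dominates all others.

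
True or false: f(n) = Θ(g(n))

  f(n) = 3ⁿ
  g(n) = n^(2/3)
False

f(n) = 3ⁿ is O(3ⁿ), and g(n) = n^(2/3) is O(n^(2/3)).
Since they have different growth rates, f(n) = Θ(g(n)) is false.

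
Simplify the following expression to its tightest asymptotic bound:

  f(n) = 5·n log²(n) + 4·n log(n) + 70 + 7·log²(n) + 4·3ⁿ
Θ(3ⁿ)

Order the terms by growth rate: 70 ≺ 7·log²(n) ≺ 4·n log(n) ≺ 5·n log²(n) ≺ 4·3ⁿ.
The fastest-growing term 4·3ⁿ dominates as n → ∞; dropping its constant factor gives Θ(3ⁿ).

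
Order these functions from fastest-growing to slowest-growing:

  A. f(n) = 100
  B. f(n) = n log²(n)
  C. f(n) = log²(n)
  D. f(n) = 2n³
D > B > C > A

Comparing growth rates:
D = 2n³ is O(n³)
B = n log²(n) is O(n log² n)
C = log²(n) is O(log² n)
A = 100 is O(1)

Therefore, the order from fastest to slowest is: D > B > C > A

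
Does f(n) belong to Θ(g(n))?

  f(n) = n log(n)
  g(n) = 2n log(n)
True

f(n) = n log(n) and g(n) = 2n log(n) are both O(n log n).
Since they have the same asymptotic growth rate, f(n) = Θ(g(n)) is true.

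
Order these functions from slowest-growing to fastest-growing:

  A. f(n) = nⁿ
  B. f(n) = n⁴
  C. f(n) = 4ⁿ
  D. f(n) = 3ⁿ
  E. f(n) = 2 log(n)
E < B < D < C < A

Comparing growth rates:
E = 2 log(n) is O(log n)
B = n⁴ is O(n⁴)
D = 3ⁿ is O(3ⁿ)
C = 4ⁿ is O(4ⁿ)
A = nⁿ is O(nⁿ)

Therefore, the order from slowest to fastest is: E < B < D < C < A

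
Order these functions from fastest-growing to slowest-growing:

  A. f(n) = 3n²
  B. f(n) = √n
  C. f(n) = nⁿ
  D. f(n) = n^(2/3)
C > A > D > B

Comparing growth rates:
C = nⁿ is O(nⁿ)
A = 3n² is O(n²)
D = n^(2/3) is O(n^(2/3))
B = √n is O(√n)

Therefore, the order from fastest to slowest is: C > A > D > B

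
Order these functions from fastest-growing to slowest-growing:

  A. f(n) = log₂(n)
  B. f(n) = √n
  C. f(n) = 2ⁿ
C > B > A

Comparing growth rates:
C = 2ⁿ is O(2ⁿ)
B = √n is O(√n)
A = log₂(n) is O(log n)

Therefore, the order from fastest to slowest is: C > B > A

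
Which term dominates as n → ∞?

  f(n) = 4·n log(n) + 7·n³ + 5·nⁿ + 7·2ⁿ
5·nⁿ

Looking at each term:
  - 4·n log(n) is O(n log n)
  - 7·n³ is O(n³)
  - 5·nⁿ is O(nⁿ)
  - 7·2ⁿ is O(2ⁿ)

The term 5·nⁿ (O(nⁿ)) grows fastest and dominates all others.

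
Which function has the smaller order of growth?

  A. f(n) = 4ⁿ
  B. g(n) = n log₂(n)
B

f(n) = 4ⁿ is O(4ⁿ), while g(n) = n log₂(n) is O(n log n).
Since O(n log n) grows slower than O(4ⁿ), g(n) is dominated.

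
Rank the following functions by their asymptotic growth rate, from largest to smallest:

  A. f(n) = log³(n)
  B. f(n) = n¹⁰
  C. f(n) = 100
B > A > C

Comparing growth rates:
B = n¹⁰ is O(n¹⁰)
A = log³(n) is O(log³ n)
C = 100 is O(1)

Therefore, the order from fastest to slowest is: B > A > C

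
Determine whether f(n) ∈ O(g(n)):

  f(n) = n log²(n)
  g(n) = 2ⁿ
True

f(n) = n log²(n) is O(n log² n), and g(n) = 2ⁿ is O(2ⁿ).
Since O(n log² n) ⊆ O(2ⁿ) (f grows no faster than g), f(n) = O(g(n)) is true.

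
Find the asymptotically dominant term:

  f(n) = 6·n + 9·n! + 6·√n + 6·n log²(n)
9·n!

Looking at each term:
  - 6·n is O(n)
  - 9·n! is O(n!)
  - 6·√n is O(√n)
  - 6·n log²(n) is O(n log² n)

The term 9·n! (O(n!)) grows fastest and dominates all others.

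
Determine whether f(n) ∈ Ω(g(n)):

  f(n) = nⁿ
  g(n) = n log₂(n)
True

f(n) = nⁿ is O(nⁿ), and g(n) = n log₂(n) is O(n log n).
Since O(nⁿ) grows at least as fast as O(n log n), f(n) = Ω(g(n)) is true.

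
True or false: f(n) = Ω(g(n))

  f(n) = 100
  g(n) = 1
True

f(n) = 100 and g(n) = 1 are both O(1).
Big-Ω permits equal growth rates (f ≥ c·g for some c > 0), so f(n) = Ω(g(n)) is true.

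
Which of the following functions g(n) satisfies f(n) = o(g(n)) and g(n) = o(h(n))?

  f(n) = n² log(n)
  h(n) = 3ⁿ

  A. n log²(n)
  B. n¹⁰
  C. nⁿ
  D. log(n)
B

We need g(n) with n² log(n) = o(g(n)) and g(n) = o(3ⁿ), i.e. O(n² log n) ≺ g ≺ O(3ⁿ).
Check each option:
  A. n log²(n) — O(n log² n) does not grow strictly faster than f(n)
  B. n¹⁰ — O(n¹⁰) is strictly between O(n² log n) and O(3ⁿ) ✓
  C. nⁿ — O(nⁿ) does not grow strictly slower than h(n)
  D. log(n) — O(log n) does not grow strictly faster than f(n)

Only option B (n¹⁰) lies strictly between.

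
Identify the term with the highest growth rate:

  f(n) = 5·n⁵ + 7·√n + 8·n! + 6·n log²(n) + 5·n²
8·n!

Looking at each term:
  - 5·n⁵ is O(n⁵)
  - 7·√n is O(√n)
  - 8·n! is O(n!)
  - 6·n log²(n) is O(n log² n)
  - 5·n² is O(n²)

The term 8·n! (O(n!)) grows fastest and dominates all others.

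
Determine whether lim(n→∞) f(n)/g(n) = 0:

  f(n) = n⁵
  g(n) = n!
True

f(n) = n⁵ is O(n⁵), and g(n) = n! is O(n!).
Since O(n⁵) grows strictly slower than O(n!), f(n) = o(g(n)) is true.
This means lim(n→∞) f(n)/g(n) = 0.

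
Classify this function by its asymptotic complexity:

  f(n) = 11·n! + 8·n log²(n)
O(n!)

The dominant term in 11·n! + 8·n log²(n) is 11·n!, which is Θ(n!).
Lower-order terms (8·n log²(n)) are asymptotically negligible.
Constants are absorbed, so the tightest bound is O(n!).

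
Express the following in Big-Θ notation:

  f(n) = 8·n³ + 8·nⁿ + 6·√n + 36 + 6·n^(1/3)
Θ(nⁿ)

Order the terms by growth rate: 36 ≺ 6·n^(1/3) ≺ 6·√n ≺ 8·n³ ≺ 8·nⁿ.
The fastest-growing term 8·nⁿ dominates as n → ∞; dropping its constant factor gives Θ(nⁿ).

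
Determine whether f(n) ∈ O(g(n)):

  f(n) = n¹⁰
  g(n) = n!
True

f(n) = n¹⁰ is O(n¹⁰), and g(n) = n! is O(n!).
Since O(n¹⁰) ⊆ O(n!) (f grows no faster than g), f(n) = O(g(n)) is true.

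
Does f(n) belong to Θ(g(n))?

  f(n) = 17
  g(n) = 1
True

f(n) = 17 and g(n) = 1 are both O(1).
Since they have the same asymptotic growth rate, f(n) = Θ(g(n)) is true.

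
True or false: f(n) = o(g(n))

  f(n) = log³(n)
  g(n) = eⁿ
True

f(n) = log³(n) is O(log³ n), and g(n) = eⁿ is O(eⁿ).
Since O(log³ n) grows strictly slower than O(eⁿ), f(n) = o(g(n)) is true.
This means lim(n→∞) f(n)/g(n) = 0.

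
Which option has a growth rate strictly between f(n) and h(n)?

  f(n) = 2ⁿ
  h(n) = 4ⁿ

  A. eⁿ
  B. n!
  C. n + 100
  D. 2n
A

We need g(n) with 2ⁿ = o(g(n)) and g(n) = o(4ⁿ), i.e. O(2ⁿ) ≺ g ≺ O(4ⁿ).
Check each option:
  A. eⁿ — O(eⁿ) is strictly between O(2ⁿ) and O(4ⁿ) ✓
  B. n! — O(n!) does not grow strictly slower than h(n)
  C. n + 100 — O(n) does not grow strictly faster than f(n)
  D. 2n — O(n) does not grow strictly faster than f(n)

Only option A (eⁿ) lies strictly between.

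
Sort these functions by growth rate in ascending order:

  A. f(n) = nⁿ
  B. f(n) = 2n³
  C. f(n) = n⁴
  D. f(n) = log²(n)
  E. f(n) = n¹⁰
D < B < C < E < A

Comparing growth rates:
D = log²(n) is O(log² n)
B = 2n³ is O(n³)
C = n⁴ is O(n⁴)
E = n¹⁰ is O(n¹⁰)
A = nⁿ is O(nⁿ)

Therefore, the order from slowest to fastest is: D < B < C < E < A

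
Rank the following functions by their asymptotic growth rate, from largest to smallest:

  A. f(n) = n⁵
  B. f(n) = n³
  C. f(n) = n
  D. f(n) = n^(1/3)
A > B > C > D

Comparing growth rates:
A = n⁵ is O(n⁵)
B = n³ is O(n³)
C = n is O(n)
D = n^(1/3) is O(n^(1/3))

Therefore, the order from fastest to slowest is: A > B > C > D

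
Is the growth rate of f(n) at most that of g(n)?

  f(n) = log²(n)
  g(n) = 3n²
True

f(n) = log²(n) is O(log² n), and g(n) = 3n² is O(n²).
Since O(log² n) ⊆ O(n²) (f grows no faster than g), f(n) = O(g(n)) is true.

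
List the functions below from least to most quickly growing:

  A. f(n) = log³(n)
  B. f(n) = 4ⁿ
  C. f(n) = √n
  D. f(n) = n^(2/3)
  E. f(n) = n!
A < C < D < B < E

Comparing growth rates:
A = log³(n) is O(log³ n)
C = √n is O(√n)
D = n^(2/3) is O(n^(2/3))
B = 4ⁿ is O(4ⁿ)
E = n! is O(n!)

Therefore, the order from slowest to fastest is: A < C < D < B < E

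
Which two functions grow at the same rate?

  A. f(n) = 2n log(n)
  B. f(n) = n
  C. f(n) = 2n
B and C

Examining each function:
  A. 2n log(n) is O(n log n)
  B. n is O(n)
  C. 2n is O(n)

Functions B and C both have the same complexity class.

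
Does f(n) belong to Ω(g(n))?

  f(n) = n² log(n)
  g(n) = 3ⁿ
False

f(n) = n² log(n) is O(n² log n), and g(n) = 3ⁿ is O(3ⁿ).
Since O(n² log n) grows slower than O(3ⁿ), f(n) = Ω(g(n)) is false.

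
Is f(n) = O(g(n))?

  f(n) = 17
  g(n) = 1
True

f(n) = 17 and g(n) = 1 are both O(1).
Big-O permits equal growth rates (f ≤ c·g for some c), so f(n) = O(g(n)) is true.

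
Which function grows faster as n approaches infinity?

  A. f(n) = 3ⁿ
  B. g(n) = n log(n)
A

f(n) = 3ⁿ is O(3ⁿ), while g(n) = n log(n) is O(n log n).
Since O(3ⁿ) grows faster than O(n log n), f(n) dominates.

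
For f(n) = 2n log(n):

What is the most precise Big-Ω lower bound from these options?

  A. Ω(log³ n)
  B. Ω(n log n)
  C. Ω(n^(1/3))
B

f(n) = 2n log(n) is Ω(n log n).
All listed options are valid Big-Ω bounds (lower bounds),
but Ω(n log n) is the tightest (largest valid bound).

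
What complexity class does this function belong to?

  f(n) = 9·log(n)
O(log n)

The dominant term in 9·log(n) is 9·log(n), which is Θ(log n).
Constants are absorbed, so the tightest bound is O(log n).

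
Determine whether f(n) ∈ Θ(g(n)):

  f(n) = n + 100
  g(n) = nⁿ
False

f(n) = n + 100 is O(n), and g(n) = nⁿ is O(nⁿ).
Since they have different growth rates, f(n) = Θ(g(n)) is false.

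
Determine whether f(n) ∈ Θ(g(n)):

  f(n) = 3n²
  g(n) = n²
True

f(n) = 3n² and g(n) = n² are both O(n²).
Since they have the same asymptotic growth rate, f(n) = Θ(g(n)) is true.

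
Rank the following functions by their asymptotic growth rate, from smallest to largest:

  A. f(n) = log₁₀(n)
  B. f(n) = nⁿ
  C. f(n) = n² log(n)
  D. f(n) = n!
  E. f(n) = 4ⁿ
A < C < E < D < B

Comparing growth rates:
A = log₁₀(n) is O(log n)
C = n² log(n) is O(n² log n)
E = 4ⁿ is O(4ⁿ)
D = n! is O(n!)
B = nⁿ is O(nⁿ)

Therefore, the order from slowest to fastest is: A < C < E < D < B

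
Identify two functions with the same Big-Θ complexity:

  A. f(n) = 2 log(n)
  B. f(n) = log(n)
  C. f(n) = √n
A and B

Examining each function:
  A. 2 log(n) is O(log n)
  B. log(n) is O(log n)
  C. √n is O(√n)

Functions A and B both have the same complexity class.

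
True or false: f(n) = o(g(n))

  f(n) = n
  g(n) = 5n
False

f(n) = n is O(n), and g(n) = 5n is O(n).
Since they have the same growth rate, f(n) = o(g(n)) is false.
(f = o(g) requires f to grow strictly slower, not equal.)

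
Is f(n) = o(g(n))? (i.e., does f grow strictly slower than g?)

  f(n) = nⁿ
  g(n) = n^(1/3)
False

f(n) = nⁿ is O(nⁿ), and g(n) = n^(1/3) is O(n^(1/3)).
Since O(nⁿ) grows faster than or equal to O(n^(1/3)), f(n) = o(g(n)) is false.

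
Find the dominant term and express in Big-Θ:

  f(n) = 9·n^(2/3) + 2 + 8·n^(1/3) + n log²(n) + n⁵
Θ(n⁵)

Order the terms by growth rate: 2 ≺ 8·n^(1/3) ≺ 9·n^(2/3) ≺ n log²(n) ≺ n⁵.
The fastest-growing term n⁵ dominates as n → ∞; dropping its constant factor gives Θ(n⁵).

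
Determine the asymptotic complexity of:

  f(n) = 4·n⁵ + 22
O(n⁵)

The dominant term in 4·n⁵ + 22 is 4·n⁵, which is Θ(n⁵).
Lower-order terms (22) are asymptotically negligible.
Constants are absorbed, so the tightest bound is O(n⁵).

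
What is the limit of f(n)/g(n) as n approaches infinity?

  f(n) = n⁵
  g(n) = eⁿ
0

Since n⁵ (O(n⁵)) grows slower than eⁿ (O(eⁿ)),
the ratio f(n)/g(n) → 0 as n → ∞.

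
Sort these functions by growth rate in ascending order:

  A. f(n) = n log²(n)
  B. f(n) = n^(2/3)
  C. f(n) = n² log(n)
B < A < C

Comparing growth rates:
B = n^(2/3) is O(n^(2/3))
A = n log²(n) is O(n log² n)
C = n² log(n) is O(n² log n)

Therefore, the order from slowest to fastest is: B < A < C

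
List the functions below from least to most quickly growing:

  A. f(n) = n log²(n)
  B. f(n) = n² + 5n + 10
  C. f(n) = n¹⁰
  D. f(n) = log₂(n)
D < A < B < C

Comparing growth rates:
D = log₂(n) is O(log n)
A = n log²(n) is O(n log² n)
B = n² + 5n + 10 is O(n²)
C = n¹⁰ is O(n¹⁰)

Therefore, the order from slowest to fastest is: D < A < B < C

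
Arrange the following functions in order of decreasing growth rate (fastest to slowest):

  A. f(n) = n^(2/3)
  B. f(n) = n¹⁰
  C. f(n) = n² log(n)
B > C > A

Comparing growth rates:
B = n¹⁰ is O(n¹⁰)
C = n² log(n) is O(n² log n)
A = n^(2/3) is O(n^(2/3))

Therefore, the order from fastest to slowest is: B > C > A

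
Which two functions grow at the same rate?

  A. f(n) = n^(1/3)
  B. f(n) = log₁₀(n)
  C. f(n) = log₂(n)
B and C

Examining each function:
  A. n^(1/3) is O(n^(1/3))
  B. log₁₀(n) is O(log n)
  C. log₂(n) is O(log n)

Functions B and C both have the same complexity class.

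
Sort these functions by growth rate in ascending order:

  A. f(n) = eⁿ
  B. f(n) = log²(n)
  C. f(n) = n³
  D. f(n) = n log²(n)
B < D < C < A

Comparing growth rates:
B = log²(n) is O(log² n)
D = n log²(n) is O(n log² n)
C = n³ is O(n³)
A = eⁿ is O(eⁿ)

Therefore, the order from slowest to fastest is: B < D < C < A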